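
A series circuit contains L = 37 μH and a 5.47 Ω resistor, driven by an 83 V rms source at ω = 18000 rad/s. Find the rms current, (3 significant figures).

X_L = ωL = 0.666 Ω
Z = 5.47 + j0.666 Ω
|Z| = √(5.47² + 0.666²) = 5.51 Ω
I = V/|Z| = 83/5.51 = 15.1 A

15.1 A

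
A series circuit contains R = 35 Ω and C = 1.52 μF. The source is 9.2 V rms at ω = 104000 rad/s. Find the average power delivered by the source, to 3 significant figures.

X_C = 1/(ωC) = 6.33 Ω
Z = 35.0 − j6.33 Ω
|Z| = √(35.0² + 6.33²) = 35.6 Ω
∠Z = arctan(-6.33/35.0) = -10.2°
I = V/|Z| = 259 mA
P = VI cos φ = 9.2 × 0.259 × cos(-10.2°) = 2.34 W

2.34 W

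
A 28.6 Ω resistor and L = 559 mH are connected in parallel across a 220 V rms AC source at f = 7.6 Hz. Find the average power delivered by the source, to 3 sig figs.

1.69 kW

ω = 2πf = 47.75 rad/s
X_L = ωL = 26.7 Ω
Parallel: admittances add. Y = 1/R + 1/(jωL)
Y = (0.0350 − j0.0375) S
|Y| = 0.0512 S → |Z| = 1/|Y| = 19.5 Ω, ∠Z = −∠Y = 47.0°
I = V/|Z| = 11.3 A
P = VI cos φ = 220 × 11.3 × cos(47.0°) = 1.69 kW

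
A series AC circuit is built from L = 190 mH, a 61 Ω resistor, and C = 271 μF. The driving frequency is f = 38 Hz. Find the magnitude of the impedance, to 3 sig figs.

ω = 2πf = 238.8 rad/s
X_L = ωL = 45.4 Ω
X_C = 1/(ωC) = 15.5 Ω
Net reactance X = X_L − X_C = 29.9 Ω
Z = 61.0 + j29.9 Ω
|Z| = √(61.0² + 29.9²) = 67.9 Ω

67.9 Ω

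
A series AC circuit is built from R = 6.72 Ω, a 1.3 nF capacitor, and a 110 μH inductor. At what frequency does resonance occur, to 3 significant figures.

ω₀ = 1/√(LC) = 1/√(0.00011 × 1.3e-09) = 2.644e+06 rad/s
f₀ = ω₀/(2π) = 421 kHz

421 kHz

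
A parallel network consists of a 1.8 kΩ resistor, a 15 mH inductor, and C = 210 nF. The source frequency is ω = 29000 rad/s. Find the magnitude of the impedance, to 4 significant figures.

261.0 Ω

X_L = ωL = 435.0 Ω
X_C = 1/(ωC) = 164.2 Ω
Parallel: admittances add. Y = 1/R + 1/(jωL) + jωC
Y = (0.0005556 + j0.003791) S
|Y| = 0.003832 S → |Z| = 1/|Y| = 261.0 Ω, ∠Z = −∠Y = -81.66°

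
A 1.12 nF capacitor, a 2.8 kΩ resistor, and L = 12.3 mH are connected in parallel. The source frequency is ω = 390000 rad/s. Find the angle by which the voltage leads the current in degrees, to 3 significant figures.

X_L = ωL = 4800 Ω
X_C = 1/(ωC) = 2290 Ω
Parallel: admittances add. Y = 1/R + 1/(jωL) + jωC
Y = (0.000357 + j0.000228) S
|Y| = 0.000424 S → |Z| = 1/|Y| = 2360 Ω, ∠Z = −∠Y = -32.6°

-32.6°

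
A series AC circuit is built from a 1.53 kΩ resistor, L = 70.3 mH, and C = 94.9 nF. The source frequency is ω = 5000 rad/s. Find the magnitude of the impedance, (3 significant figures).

2330 Ω

X_L = ωL = 352 Ω
X_C = 1/(ωC) = 2110 Ω
Net reactance X = X_L − X_C = -1760 Ω
Z = 1530 − j1760 Ω
|Z| = √(1530² + 1760²) = 2330 Ω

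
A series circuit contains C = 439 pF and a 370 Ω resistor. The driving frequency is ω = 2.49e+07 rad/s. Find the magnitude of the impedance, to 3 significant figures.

X_C = 1/(ωC) = 91.5 Ω
Z = 370 − j91.5 Ω
|Z| = √(370² + 91.5²) = 381 Ω

381 Ω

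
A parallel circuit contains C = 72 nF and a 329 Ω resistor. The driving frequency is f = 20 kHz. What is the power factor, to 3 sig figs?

ω = 2πf = 125700 rad/s
X_C = 1/(ωC) = 111 Ω
Parallel: admittances add. Y = 1/R + jωC
Y = (0.00304 + j0.00905) S
|Y| = 0.00954 S → |Z| = 1/|Y| = 105 Ω, ∠Z = −∠Y = -71.4°
cos φ = cos(-71.4°) = 0.318

0.318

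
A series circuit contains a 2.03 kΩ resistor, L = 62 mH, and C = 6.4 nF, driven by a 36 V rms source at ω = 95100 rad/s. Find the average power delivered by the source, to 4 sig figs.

118.5 mW

X_L = ωL = 5896 Ω
X_C = 1/(ωC) = 1643 Ω
Net reactance X = X_L − X_C = 4253 Ω
Z = 2030 + j4253 Ω
|Z| = √(2030² + 4253²) = 4713 Ω
∠Z = arctan(4253/2030) = 64.49°
I = V/|Z| = 7.639 mA
P = VI cos φ = 36 × 0.007639 × cos(64.49°) = 118.5 mW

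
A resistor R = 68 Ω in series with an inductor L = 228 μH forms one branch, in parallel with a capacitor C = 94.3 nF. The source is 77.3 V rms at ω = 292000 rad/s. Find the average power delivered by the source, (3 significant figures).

44.9 W

X_L = ωL = 66.6 Ω
X_C = 1/(ωC) = 36.3 Ω
Branch 1 (R+jX_L): Z₁ = 68.0 + j66.6 Ω, |Z₁| = 95.2 Ω
Branch 2 (−jX_C): Z₂ = −j36.3 Ω
Parallel: Z = Z₁Z₂/(Z₁+Z₂), |Z| = 46.4 Ω, ∠Z = -69.6°
I = V/|Z| = 1.66 A
P = VI cos φ = 77.3 × 1.66 × cos(-69.6°) = 44.9 W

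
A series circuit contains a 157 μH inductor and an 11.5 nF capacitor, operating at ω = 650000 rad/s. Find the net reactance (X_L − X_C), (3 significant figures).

X_L = ωL = 102 Ω
X_C = 1/(ωC) = 134 Ω
X = 102 − 134 = -31.7 Ω

-31.7 Ω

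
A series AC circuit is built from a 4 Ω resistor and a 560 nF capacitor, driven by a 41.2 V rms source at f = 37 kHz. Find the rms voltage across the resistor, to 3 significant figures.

ω = 2πf = 232500 rad/s
X_C = 1/(ωC) = 7.68 Ω
Z = 4.00 − j7.68 Ω
|Z| = √(4.00² + 7.68²) = 8.66 Ω
I = V/|Z| = 4.76 A
V_R = I·|Z_R| = 4.76 × 4.00 = 19.0 V

19.0 V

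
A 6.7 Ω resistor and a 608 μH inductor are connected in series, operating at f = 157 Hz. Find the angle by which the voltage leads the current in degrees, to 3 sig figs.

ω = 2πf = 986.5 rad/s
X_L = ωL = 0.600 Ω
Z = 6.70 + j0.600 Ω
|Z| = √(6.70² + 0.600²) = 6.73 Ω
∠Z = arctan(0.600/6.70) = 5.12°

5.12°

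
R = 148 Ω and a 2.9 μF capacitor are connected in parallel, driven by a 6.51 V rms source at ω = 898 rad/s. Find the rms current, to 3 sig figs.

47.1 mA

X_C = 1/(ωC) = 384 Ω
Parallel: admittances add. Y = 1/R + jωC
Y = (0.00676 + j0.00260) S
|Y| = 0.00724 S → |Z| = 1/|Y| = 138 Ω, ∠Z = −∠Y = -21.1°
I = V/|Z| = 6.51/138 = 47.1 mA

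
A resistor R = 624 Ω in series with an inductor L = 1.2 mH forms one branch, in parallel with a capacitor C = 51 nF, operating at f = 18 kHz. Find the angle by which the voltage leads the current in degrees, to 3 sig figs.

-74.3°

ω = 2πf = 113100 rad/s
X_L = ωL = 136 Ω
X_C = 1/(ωC) = 173 Ω
Branch 1 (R+jX_L): Z₁ = 624 + j136 Ω, |Z₁| = 639 Ω
Branch 2 (−jX_C): Z₂ = −j173 Ω
Parallel: Z = Z₁Z₂/(Z₁+Z₂), |Z| = 177 Ω, ∠Z = -74.3°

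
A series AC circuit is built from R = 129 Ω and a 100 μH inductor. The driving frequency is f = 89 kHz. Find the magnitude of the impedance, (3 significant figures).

141 Ω

ω = 2πf = 559200 rad/s
X_L = ωL = 55.9 Ω
Z = 129 + j55.9 Ω
|Z| = √(129² + 55.9²) = 141 Ω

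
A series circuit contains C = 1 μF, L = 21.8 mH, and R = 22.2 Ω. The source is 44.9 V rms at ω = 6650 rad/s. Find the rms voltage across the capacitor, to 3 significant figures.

296 V

X_L = ωL = 145 Ω
X_C = 1/(ωC) = 150 Ω
Net reactance X = X_L − X_C = -5.41 Ω
Z = 22.2 − j5.41 Ω
|Z| = √(22.2² + 5.41²) = 22.8 Ω
I = V/|Z| = 1.97 A
V_C = I·|Z_C| = 1.97 × 150 = 296 V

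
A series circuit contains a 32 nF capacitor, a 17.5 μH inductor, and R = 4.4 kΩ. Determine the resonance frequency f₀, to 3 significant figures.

ω₀ = 1/√(LC) = 1/√(1.75e-05 × 3.2e-08) = 1.336e+06 rad/s
f₀ = ω₀/(2π) = 213 kHz

213 kHz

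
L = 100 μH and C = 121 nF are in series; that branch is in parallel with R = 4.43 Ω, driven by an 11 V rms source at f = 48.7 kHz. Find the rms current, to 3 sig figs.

ω = 2πf = 306000 rad/s
X_L = ωL = 30.6 Ω
X_C = 1/(ωC) = 27.0 Ω
Branch 1: Z₁ = R = 4.43 Ω
Branch 2 (series LC): Z₂ = j(X_L − X_C) = j3.59 Ω
Parallel: Z = Z₁Z₂/(Z₁+Z₂), |Z| = 2.79 Ω, ∠Z = 51.0°
I = V/|Z| = 11/2.79 = 3.94 A

3.94 A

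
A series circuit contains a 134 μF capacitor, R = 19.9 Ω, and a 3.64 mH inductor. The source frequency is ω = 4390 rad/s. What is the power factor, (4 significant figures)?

0.8125

X_L = ωL = 15.98 Ω
X_C = 1/(ωC) = 1.700 Ω
Net reactance X = X_L − X_C = 14.28 Ω
Z = 19.90 + j14.28 Ω
|Z| = √(19.90² + 14.28²) = 24.49 Ω
∠Z = arctan(14.28/19.90) = 35.66°
cos φ = cos(35.66°) = 0.8125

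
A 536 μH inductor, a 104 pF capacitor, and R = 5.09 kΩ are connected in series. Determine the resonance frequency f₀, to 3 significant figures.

674 kHz

ω₀ = 1/√(LC) = 1/√(0.000536 × 1.04e-10) = 4.235e+06 rad/s
f₀ = ω₀/(2π) = 674 kHz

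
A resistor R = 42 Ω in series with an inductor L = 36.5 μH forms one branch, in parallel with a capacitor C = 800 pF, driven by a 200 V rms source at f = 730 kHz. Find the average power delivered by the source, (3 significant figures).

ω = 2πf = 4.587e+06 rad/s
X_L = ωL = 167 Ω
X_C = 1/(ωC) = 273 Ω
Branch 1 (R+jX_L): Z₁ = 42.0 + j167 Ω, |Z₁| = 173 Ω
Branch 2 (−jX_C): Z₂ = −j273 Ω
Parallel: Z = Z₁Z₂/(Z₁+Z₂), |Z| = 416 Ω, ∠Z = 54.1°
I = V/|Z| = 481 mA
P = VI cos φ = 200 × 0.481 × cos(54.1°) = 56.4 W

56.4 W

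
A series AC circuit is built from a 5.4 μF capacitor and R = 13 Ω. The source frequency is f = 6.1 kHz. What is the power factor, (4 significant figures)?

ω = 2πf = 38330 rad/s
X_C = 1/(ωC) = 4.832 Ω
Z = 13.00 − j4.832 Ω
|Z| = √(13.00² + 4.832²) = 13.87 Ω
∠Z = arctan(-4.832/13.00) = -20.39°
cos φ = cos(-20.39°) = 0.9374

0.9374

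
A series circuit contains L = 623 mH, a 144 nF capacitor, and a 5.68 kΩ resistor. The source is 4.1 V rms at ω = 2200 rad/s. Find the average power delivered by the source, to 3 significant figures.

2.69 mW

X_L = ωL = 1370 Ω
X_C = 1/(ωC) = 3160 Ω
Net reactance X = X_L − X_C = -1790 Ω
Z = 5680 − j1790 Ω
|Z| = √(5680² + 1790²) = 5950 Ω
∠Z = arctan(-1790/5680) = -17.5°
I = V/|Z| = 689 μA
P = VI cos φ = 4.1 × 0.000689 × cos(-17.5°) = 2.69 mW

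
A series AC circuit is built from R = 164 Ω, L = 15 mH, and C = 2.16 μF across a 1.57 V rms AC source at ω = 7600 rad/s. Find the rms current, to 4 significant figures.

X_L = ωL = 114.0 Ω
X_C = 1/(ωC) = 60.92 Ω
Net reactance X = X_L − X_C = 53.08 Ω
Z = 164.0 + j53.08 Ω
|Z| = √(164.0² + 53.08²) = 172.4 Ω
I = V/|Z| = 1.57/172.4 = 9.108 mA

9.108 mA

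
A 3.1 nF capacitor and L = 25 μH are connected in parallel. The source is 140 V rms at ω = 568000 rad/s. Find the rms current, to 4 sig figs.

X_L = ωL = 14.20 Ω
X_C = 1/(ωC) = 567.9 Ω
Parallel: admittances add. Y = 1/(jωL) + jωC
Y = (0 − j0.06866) S
|Y| = 0.06866 S → |Z| = 1/|Y| = 14.56 Ω, ∠Z = −∠Y = 90.00°
I = V/|Z| = 140/14.56 = 9.613 A

9.613 A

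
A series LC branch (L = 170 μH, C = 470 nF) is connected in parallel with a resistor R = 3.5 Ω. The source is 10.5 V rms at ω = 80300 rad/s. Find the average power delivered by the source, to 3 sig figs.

31.5 W

X_L = ωL = 13.7 Ω
X_C = 1/(ωC) = 26.5 Ω
Branch 1: Z₁ = R = 3.50 Ω
Branch 2 (series LC): Z₂ = j(X_L − X_C) = −j12.8 Ω
Parallel: Z = Z₁Z₂/(Z₁+Z₂), |Z| = 3.38 Ω, ∠Z = -15.2°
I = V/|Z| = 3.11 A
P = VI cos φ = 10.5 × 3.11 × cos(-15.2°) = 31.5 W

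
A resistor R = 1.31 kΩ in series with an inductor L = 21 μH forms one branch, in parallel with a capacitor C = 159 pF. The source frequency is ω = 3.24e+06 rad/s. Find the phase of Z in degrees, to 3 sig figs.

-32.0°

X_L = ωL = 68.0 Ω
X_C = 1/(ωC) = 1940 Ω
Branch 1 (R+jX_L): Z₁ = 1310 + j68.0 Ω, |Z₁| = 1310 Ω
Branch 2 (−jX_C): Z₂ = −j1940 Ω
Parallel: Z = Z₁Z₂/(Z₁+Z₂), |Z| = 1110 Ω, ∠Z = -32.0°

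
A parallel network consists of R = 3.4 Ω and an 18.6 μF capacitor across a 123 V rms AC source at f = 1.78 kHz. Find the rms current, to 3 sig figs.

ω = 2πf = 11180 rad/s
X_C = 1/(ωC) = 4.81 Ω
Parallel: admittances add. Y = 1/R + jωC
Y = (0.294 + j0.208) S
|Y| = 0.360 S → |Z| = 1/|Y| = 2.78 Ω, ∠Z = −∠Y = -35.3°
I = V/|Z| = 123/2.78 = 44.3 A

44.3 A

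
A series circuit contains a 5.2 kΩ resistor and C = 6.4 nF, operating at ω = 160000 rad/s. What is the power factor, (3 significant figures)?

0.983

X_C = 1/(ωC) = 977 Ω
Z = 5200 − j977 Ω
|Z| = √(5200² + 977²) = 5290 Ω
∠Z = arctan(-977/5200) = -10.6°
cos φ = cos(-10.6°) = 0.983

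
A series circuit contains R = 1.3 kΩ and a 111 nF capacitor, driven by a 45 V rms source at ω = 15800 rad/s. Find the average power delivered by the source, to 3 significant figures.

X_C = 1/(ωC) = 570 Ω
Z = 1300 − j570 Ω
|Z| = √(1300² + 570²) = 1420 Ω
∠Z = arctan(-570/1300) = -23.7°
I = V/|Z| = 31.7 mA
P = VI cos φ = 45 × 0.0317 × cos(-23.7°) = 1.31 W

1.31 W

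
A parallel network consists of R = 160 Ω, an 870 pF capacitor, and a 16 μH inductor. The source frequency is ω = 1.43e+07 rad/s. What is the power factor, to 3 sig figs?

X_L = ωL = 229 Ω
X_C = 1/(ωC) = 80.4 Ω
Parallel: admittances add. Y = 1/R + 1/(jωL) + jωC
Y = (0.00625 + j0.00807) S
|Y| = 0.0102 S → |Z| = 1/|Y| = 98.0 Ω, ∠Z = −∠Y = -52.2°
cos φ = cos(-52.2°) = 0.612

0.612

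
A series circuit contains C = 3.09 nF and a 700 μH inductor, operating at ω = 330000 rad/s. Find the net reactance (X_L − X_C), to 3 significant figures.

-750 Ω

X_L = ωL = 231 Ω
X_C = 1/(ωC) = 981 Ω
X = 231 − 981 = -750 Ω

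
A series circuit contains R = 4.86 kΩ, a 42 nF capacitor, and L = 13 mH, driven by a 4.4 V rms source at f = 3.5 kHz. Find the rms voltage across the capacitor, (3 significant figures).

ω = 2πf = 21990 rad/s
X_L = ωL = 286 Ω
X_C = 1/(ωC) = 1080 Ω
Net reactance X = X_L − X_C = -797 Ω
Z = 4860 − j797 Ω
|Z| = √(4860² + 797²) = 4920 Ω
I = V/|Z| = 893 μA
V_C = I·|Z_C| = 0.000893 × 1080 = 0.967 V

0.967 V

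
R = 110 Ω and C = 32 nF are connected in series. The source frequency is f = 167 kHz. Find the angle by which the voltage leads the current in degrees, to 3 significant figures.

ω = 2πf = 1.049e+06 rad/s
X_C = 1/(ωC) = 29.8 Ω
Z = 110 − j29.8 Ω
|Z| = √(110² + 29.8²) = 114 Ω
∠Z = arctan(-29.8/110) = -15.1°

-15.1°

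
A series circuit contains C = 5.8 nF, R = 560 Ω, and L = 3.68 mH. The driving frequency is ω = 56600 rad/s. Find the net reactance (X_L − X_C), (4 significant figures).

-2838 Ω

X_L = ωL = 208.3 Ω
X_C = 1/(ωC) = 3046 Ω
X = 208.3 − 3046 = -2838 Ω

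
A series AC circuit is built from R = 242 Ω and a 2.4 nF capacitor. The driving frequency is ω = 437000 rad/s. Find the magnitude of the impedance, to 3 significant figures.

984 Ω

X_C = 1/(ωC) = 953 Ω
Z = 242 − j953 Ω
|Z| = √(242² + 953²) = 984 Ω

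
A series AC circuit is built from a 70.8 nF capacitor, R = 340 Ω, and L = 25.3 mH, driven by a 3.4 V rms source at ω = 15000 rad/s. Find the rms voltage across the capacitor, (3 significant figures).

X_L = ωL = 380 Ω
X_C = 1/(ωC) = 942 Ω
Net reactance X = X_L − X_C = -562 Ω
Z = 340 − j562 Ω
|Z| = √(340² + 562²) = 657 Ω
I = V/|Z| = 5.18 mA
V_C = I·|Z_C| = 0.00518 × 942 = 4.87 V

4.87 V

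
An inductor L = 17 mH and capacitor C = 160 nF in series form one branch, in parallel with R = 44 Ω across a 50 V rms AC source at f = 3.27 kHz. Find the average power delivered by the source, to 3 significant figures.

56.8 W

ω = 2πf = 20550 rad/s
X_L = ωL = 349 Ω
X_C = 1/(ωC) = 304 Ω
Branch 1: Z₁ = R = 44.0 Ω
Branch 2 (series LC): Z₂ = j(X_L − X_C) = j45.1 Ω
Parallel: Z = Z₁Z₂/(Z₁+Z₂), |Z| = 31.5 Ω, ∠Z = 44.3°
I = V/|Z| = 1.59 A
P = VI cos φ = 50 × 1.59 × cos(44.3°) = 56.8 W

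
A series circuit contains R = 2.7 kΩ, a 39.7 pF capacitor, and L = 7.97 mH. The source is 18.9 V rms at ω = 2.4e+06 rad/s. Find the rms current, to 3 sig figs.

X_L = ωL = 19100 Ω
X_C = 1/(ωC) = 10500 Ω
Net reactance X = X_L − X_C = 8630 Ω
Z = 2700 + j8630 Ω
|Z| = √(2700² + 8630²) = 9050 Ω
I = V/|Z| = 18.9/9050 = 2.09 mA

2.09 mA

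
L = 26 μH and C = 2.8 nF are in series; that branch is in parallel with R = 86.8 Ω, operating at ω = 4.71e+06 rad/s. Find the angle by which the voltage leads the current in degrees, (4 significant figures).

X_L = ωL = 122.5 Ω
X_C = 1/(ωC) = 75.83 Ω
Branch 1: Z₁ = R = 86.80 Ω
Branch 2 (series LC): Z₂ = j(X_L − X_C) = j46.63 Ω
Parallel: Z = Z₁Z₂/(Z₁+Z₂), |Z| = 41.08 Ω, ∠Z = 61.75°

61.75°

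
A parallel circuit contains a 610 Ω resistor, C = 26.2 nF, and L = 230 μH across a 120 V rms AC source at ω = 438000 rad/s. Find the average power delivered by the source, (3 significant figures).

23.6 W

X_L = ωL = 101 Ω
X_C = 1/(ωC) = 87.1 Ω
Parallel: admittances add. Y = 1/R + 1/(jωL) + jωC
Y = (0.00164 + j0.00155) S
|Y| = 0.00226 S → |Z| = 1/|Y| = 443 Ω, ∠Z = −∠Y = -43.4°
I = V/|Z| = 271 mA
P = VI cos φ = 120 × 0.271 × cos(-43.4°) = 23.6 W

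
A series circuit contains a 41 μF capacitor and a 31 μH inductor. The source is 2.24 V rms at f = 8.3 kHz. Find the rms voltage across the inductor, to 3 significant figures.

ω = 2πf = 52150 rad/s
X_L = ωL = 1.62 Ω
X_C = 1/(ωC) = 0.468 Ω
Net reactance X = X_L − X_C = 1.15 Ω
Z = j1.15 Ω
|Z| = √(0² + 1.15²) = 1.15 Ω
I = V/|Z| = 1.95 A
V_L = I·|Z_L| = 1.95 × 1.62 = 3.15 V

3.15 V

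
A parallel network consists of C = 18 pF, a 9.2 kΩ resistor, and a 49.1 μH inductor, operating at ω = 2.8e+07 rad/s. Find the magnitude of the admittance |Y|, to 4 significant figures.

248.4 μS

X_L = ωL = 1375 Ω
X_C = 1/(ωC) = 1984 Ω
Parallel: admittances add. Y = 1/R + 1/(jωL) + jωC
Y = (0.0001087 − j0.0002234) S
|Y| = 0.0002484 S → |Z| = 1/|Y| = 4025 Ω, ∠Z = −∠Y = 64.05°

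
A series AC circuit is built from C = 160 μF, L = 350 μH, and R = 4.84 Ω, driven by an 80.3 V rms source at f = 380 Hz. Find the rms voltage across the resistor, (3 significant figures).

75.4 V

ω = 2πf = 2388 rad/s
X_L = ωL = 0.836 Ω
X_C = 1/(ωC) = 2.62 Ω
Net reactance X = X_L − X_C = -1.78 Ω
Z = 4.84 − j1.78 Ω
|Z| = √(4.84² + 1.78²) = 5.16 Ω
I = V/|Z| = 15.6 A
V_R = I·|Z_R| = 15.6 × 4.84 = 75.4 V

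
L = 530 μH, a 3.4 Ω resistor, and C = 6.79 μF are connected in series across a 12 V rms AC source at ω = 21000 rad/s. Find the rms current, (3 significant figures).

X_L = ωL = 11.1 Ω
X_C = 1/(ωC) = 7.01 Ω
Net reactance X = X_L − X_C = 4.12 Ω
Z = 3.40 + j4.12 Ω
|Z| = √(3.40² + 4.12²) = 5.34 Ω
I = V/|Z| = 12/5.34 = 2.25 A

2.25 A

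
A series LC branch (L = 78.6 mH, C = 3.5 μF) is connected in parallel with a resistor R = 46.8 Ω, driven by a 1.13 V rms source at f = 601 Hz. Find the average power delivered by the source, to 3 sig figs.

ω = 2πf = 3776 rad/s
X_L = ωL = 297 Ω
X_C = 1/(ωC) = 75.7 Ω
Branch 1: Z₁ = R = 46.8 Ω
Branch 2 (series LC): Z₂ = j(X_L − X_C) = j221 Ω
Parallel: Z = Z₁Z₂/(Z₁+Z₂), |Z| = 45.8 Ω, ∠Z = 11.9°
I = V/|Z| = 24.7 mA
P = VI cos φ = 1.13 × 0.0247 × cos(11.9°) = 27.3 mW

27.3 mW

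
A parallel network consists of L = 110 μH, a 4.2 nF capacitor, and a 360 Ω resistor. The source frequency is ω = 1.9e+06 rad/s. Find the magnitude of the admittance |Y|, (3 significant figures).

4.23 mS

X_L = ωL = 209 Ω
X_C = 1/(ωC) = 125 Ω
Parallel: admittances add. Y = 1/R + 1/(jωL) + jωC
Y = (0.00278 + j0.00320) S
|Y| = 0.00423 S → |Z| = 1/|Y| = 236 Ω, ∠Z = −∠Y = -49.0°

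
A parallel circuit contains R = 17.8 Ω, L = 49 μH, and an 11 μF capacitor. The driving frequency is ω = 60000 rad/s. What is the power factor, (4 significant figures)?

0.1730

X_L = ωL = 2.940 Ω
X_C = 1/(ωC) = 1.515 Ω
Parallel: admittances add. Y = 1/R + 1/(jωL) + jωC
Y = (0.05618 + j0.3199) S
|Y| = 0.3248 S → |Z| = 1/|Y| = 3.079 Ω, ∠Z = −∠Y = -80.04°
cos φ = cos(-80.04°) = 0.1730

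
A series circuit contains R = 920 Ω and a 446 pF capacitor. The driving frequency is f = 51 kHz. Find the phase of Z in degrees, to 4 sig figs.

-82.51°

ω = 2πf = 320400 rad/s
X_C = 1/(ωC) = 6997 Ω
Z = 920.0 − j6997 Ω
|Z| = √(920.0² + 6997²) = 7057 Ω
∠Z = arctan(-6997/920.0) = -82.51°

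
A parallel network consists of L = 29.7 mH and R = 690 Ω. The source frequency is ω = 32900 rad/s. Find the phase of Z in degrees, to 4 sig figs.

X_L = ωL = 977.1 Ω
Parallel: admittances add. Y = 1/R + 1/(jωL)
Y = (0.001449 − j0.001023) S
|Y| = 0.001774 S → |Z| = 1/|Y| = 563.6 Ω, ∠Z = −∠Y = 35.23°

35.23°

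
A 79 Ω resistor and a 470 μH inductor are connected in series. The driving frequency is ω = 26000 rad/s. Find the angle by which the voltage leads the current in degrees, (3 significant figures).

X_L = ωL = 12.2 Ω
Z = 79.0 + j12.2 Ω
|Z| = √(79.0² + 12.2²) = 79.9 Ω
∠Z = arctan(12.2/79.0) = 8.79°

8.79°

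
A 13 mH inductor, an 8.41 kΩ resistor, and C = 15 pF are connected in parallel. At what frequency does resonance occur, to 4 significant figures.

360.4 kHz

ω₀ = 1/√(LC) = 1/√(0.013 × 1.5e-11) = 2.265e+06 rad/s
f₀ = ω₀/(2π) = 360.4 kHz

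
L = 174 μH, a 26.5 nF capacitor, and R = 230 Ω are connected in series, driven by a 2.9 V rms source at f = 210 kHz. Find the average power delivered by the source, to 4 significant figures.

ω = 2πf = 1.319e+06 rad/s
X_L = ωL = 229.6 Ω
X_C = 1/(ωC) = 28.60 Ω
Net reactance X = X_L − X_C = 201.0 Ω
Z = 230.0 + j201.0 Ω
|Z| = √(230.0² + 201.0²) = 305.4 Ω
∠Z = arctan(201.0/230.0) = 41.15°
I = V/|Z| = 9.494 mA
P = VI cos φ = 2.9 × 0.009494 × cos(41.15°) = 20.73 mW

20.73 mW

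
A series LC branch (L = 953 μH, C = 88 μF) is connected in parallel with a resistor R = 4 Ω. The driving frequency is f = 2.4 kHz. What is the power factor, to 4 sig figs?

ω = 2πf = 15080 rad/s
X_L = ωL = 14.37 Ω
X_C = 1/(ωC) = 0.7536 Ω
Branch 1: Z₁ = R = 4.000 Ω
Branch 2 (series LC): Z₂ = j(X_L − X_C) = j13.62 Ω
Parallel: Z = Z₁Z₂/(Z₁+Z₂), |Z| = 3.838 Ω, ∠Z = 16.37°
cos φ = cos(16.37°) = 0.9595

0.9595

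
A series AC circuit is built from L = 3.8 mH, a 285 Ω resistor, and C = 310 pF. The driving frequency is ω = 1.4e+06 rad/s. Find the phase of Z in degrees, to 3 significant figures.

84.6°

X_L = ωL = 5320 Ω
X_C = 1/(ωC) = 2300 Ω
Net reactance X = X_L − X_C = 3020 Ω
Z = 285 + j3020 Ω
|Z| = √(285² + 3020²) = 3030 Ω
∠Z = arctan(3020/285) = 84.6°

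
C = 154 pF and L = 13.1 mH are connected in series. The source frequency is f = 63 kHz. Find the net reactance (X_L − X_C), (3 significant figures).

ω = 2πf = 395800 rad/s
X_L = ωL = 5190 Ω
X_C = 1/(ωC) = 16400 Ω
X = 5190 − 16400 = -11200 Ω

-11200 Ω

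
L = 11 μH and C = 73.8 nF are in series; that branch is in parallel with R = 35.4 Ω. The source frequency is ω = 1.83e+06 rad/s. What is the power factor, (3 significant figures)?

X_L = ωL = 20.1 Ω
X_C = 1/(ωC) = 7.40 Ω
Branch 1: Z₁ = R = 35.4 Ω
Branch 2 (series LC): Z₂ = j(X_L − X_C) = j12.7 Ω
Parallel: Z = Z₁Z₂/(Z₁+Z₂), |Z| = 12.0 Ω, ∠Z = 70.2°
cos φ = cos(70.2°) = 0.338

0.338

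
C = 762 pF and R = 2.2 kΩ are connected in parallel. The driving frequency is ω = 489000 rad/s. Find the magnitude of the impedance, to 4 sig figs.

1701 Ω

X_C = 1/(ωC) = 2684 Ω
Parallel: admittances add. Y = 1/R + jωC
Y = (0.0004545 + j0.0003726) S
|Y| = 0.0005878 S → |Z| = 1/|Y| = 1701 Ω, ∠Z = −∠Y = -39.34°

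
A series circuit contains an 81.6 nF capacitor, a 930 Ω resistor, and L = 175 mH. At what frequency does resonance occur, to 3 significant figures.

1.33 kHz

ω₀ = 1/√(LC) = 1/√(0.175 × 8.16e-08) = 8368 rad/s
f₀ = ω₀/(2π) = 1.33 kHz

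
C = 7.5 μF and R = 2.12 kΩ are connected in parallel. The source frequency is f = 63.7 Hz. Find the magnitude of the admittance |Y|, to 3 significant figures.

3.04 mS

ω = 2πf = 400.2 rad/s
X_C = 1/(ωC) = 333 Ω
Parallel: admittances add. Y = 1/R + jωC
Y = (0.000472 + j0.00300) S
|Y| = 0.00304 S → |Z| = 1/|Y| = 329 Ω, ∠Z = −∠Y = -81.1°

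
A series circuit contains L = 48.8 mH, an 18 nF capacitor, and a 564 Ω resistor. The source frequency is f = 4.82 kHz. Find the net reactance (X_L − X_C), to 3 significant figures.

-357 Ω

ω = 2πf = 30280 rad/s
X_L = ωL = 1480 Ω
X_C = 1/(ωC) = 1830 Ω
X = 1480 − 1830 = -357 Ω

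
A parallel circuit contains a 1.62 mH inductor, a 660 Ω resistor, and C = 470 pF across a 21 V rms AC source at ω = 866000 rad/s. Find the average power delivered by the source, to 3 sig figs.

668 mW

X_L = ωL = 1400 Ω
X_C = 1/(ωC) = 2460 Ω
Parallel: admittances add. Y = 1/R + 1/(jωL) + jωC
Y = (0.00152 − j0.000306) S
|Y| = 0.00155 S → |Z| = 1/|Y| = 647 Ω, ∠Z = −∠Y = 11.4°
I = V/|Z| = 32.5 mA
P = VI cos φ = 21 × 0.0325 × cos(11.4°) = 668 mW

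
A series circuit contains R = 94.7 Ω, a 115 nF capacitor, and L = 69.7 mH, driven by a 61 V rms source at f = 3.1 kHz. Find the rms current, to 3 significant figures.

ω = 2πf = 19480 rad/s
X_L = ωL = 1360 Ω
X_C = 1/(ωC) = 446 Ω
Net reactance X = X_L − X_C = 911 Ω
Z = 94.7 + j911 Ω
|Z| = √(94.7² + 911²) = 916 Ω
I = V/|Z| = 61/916 = 66.6 mA

66.6 mA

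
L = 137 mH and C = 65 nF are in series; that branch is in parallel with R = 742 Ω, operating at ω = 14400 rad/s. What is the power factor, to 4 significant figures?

X_L = ωL = 1973 Ω
X_C = 1/(ωC) = 1068 Ω
Branch 1: Z₁ = R = 742.0 Ω
Branch 2 (series LC): Z₂ = j(X_L − X_C) = j904.4 Ω
Parallel: Z = Z₁Z₂/(Z₁+Z₂), |Z| = 573.6 Ω, ∠Z = 39.37°
cos φ = cos(39.37°) = 0.7731

0.7731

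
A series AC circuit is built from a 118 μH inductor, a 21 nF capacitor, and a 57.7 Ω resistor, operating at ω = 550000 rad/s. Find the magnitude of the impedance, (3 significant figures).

61.6 Ω

X_L = ωL = 64.9 Ω
X_C = 1/(ωC) = 86.6 Ω
Net reactance X = X_L − X_C = -21.7 Ω
Z = 57.7 − j21.7 Ω
|Z| = √(57.7² + 21.7²) = 61.6 Ω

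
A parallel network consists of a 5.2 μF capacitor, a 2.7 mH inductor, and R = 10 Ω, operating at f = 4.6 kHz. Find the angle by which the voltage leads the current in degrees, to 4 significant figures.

-53.97°

ω = 2πf = 28900 rad/s
X_L = ωL = 78.04 Ω
X_C = 1/(ωC) = 6.654 Ω
Parallel: admittances add. Y = 1/R + 1/(jωL) + jωC
Y = (0.1000 + j0.1375) S
|Y| = 0.1700 S → |Z| = 1/|Y| = 5.882 Ω, ∠Z = −∠Y = -53.97°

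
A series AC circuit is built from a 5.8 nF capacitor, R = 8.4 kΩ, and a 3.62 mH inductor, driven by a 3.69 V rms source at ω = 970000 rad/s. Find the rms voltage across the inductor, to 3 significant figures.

X_L = ωL = 3510 Ω
X_C = 1/(ωC) = 178 Ω
Net reactance X = X_L − X_C = 3330 Ω
Z = 8400 + j3330 Ω
|Z| = √(8400² + 3330²) = 9040 Ω
I = V/|Z| = 408 μA
V_L = I·|Z_L| = 0.000408 × 3510 = 1.43 V

1.43 V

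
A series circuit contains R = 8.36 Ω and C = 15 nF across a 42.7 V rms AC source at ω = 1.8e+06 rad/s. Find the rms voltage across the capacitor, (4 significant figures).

41.65 V

X_C = 1/(ωC) = 37.04 Ω
Z = 8.360 − j37.04 Ω
|Z| = √(8.360² + 37.04²) = 37.97 Ω
I = V/|Z| = 1.125 A
V_C = I·|Z_C| = 1.125 × 37.04 = 41.65 V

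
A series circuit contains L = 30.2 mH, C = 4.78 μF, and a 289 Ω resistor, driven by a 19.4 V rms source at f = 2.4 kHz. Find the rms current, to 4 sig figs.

36.76 mA

ω = 2πf = 15080 rad/s
X_L = ωL = 455.4 Ω
X_C = 1/(ωC) = 13.87 Ω
Net reactance X = X_L − X_C = 441.5 Ω
Z = 289.0 + j441.5 Ω
|Z| = √(289.0² + 441.5²) = 527.7 Ω
I = V/|Z| = 19.4/527.7 = 36.76 mA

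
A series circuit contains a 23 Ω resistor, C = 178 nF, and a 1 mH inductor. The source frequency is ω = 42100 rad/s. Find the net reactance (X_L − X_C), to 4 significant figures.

-91.34 Ω

X_L = ωL = 42.10 Ω
X_C = 1/(ωC) = 133.4 Ω
X = 42.10 − 133.4 = -91.34 Ω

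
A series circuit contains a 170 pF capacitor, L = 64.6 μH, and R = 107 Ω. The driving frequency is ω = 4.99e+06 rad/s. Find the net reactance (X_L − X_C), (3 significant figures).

X_L = ωL = 322 Ω
X_C = 1/(ωC) = 1180 Ω
X = 322 − 1180 = -856 Ω

-856 Ω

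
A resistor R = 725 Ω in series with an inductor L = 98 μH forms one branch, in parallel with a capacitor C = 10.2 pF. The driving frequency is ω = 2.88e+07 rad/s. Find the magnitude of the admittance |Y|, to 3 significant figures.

X_L = ωL = 2820 Ω
X_C = 1/(ωC) = 3400 Ω
Branch 1 (R+jX_L): Z₁ = 725 + j2820 Ω, |Z₁| = 2910 Ω
Branch 2 (−jX_C): Z₂ = −j3400 Ω
Parallel: Z = Z₁Z₂/(Z₁+Z₂), |Z| = 10700 Ω, ∠Z = 24.3°
|Y| = 1/|Z| = 93.7 μS

93.7 μS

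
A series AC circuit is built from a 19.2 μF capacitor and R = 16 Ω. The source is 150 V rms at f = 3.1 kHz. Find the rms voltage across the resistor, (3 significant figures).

148 V

ω = 2πf = 19480 rad/s
X_C = 1/(ωC) = 2.67 Ω
Z = 16.0 − j2.67 Ω
|Z| = √(16.0² + 2.67²) = 16.2 Ω
I = V/|Z| = 9.25 A
V_R = I·|Z_R| = 9.25 × 16.0 = 148 V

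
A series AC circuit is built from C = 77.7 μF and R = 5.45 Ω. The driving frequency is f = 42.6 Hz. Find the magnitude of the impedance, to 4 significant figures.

ω = 2πf = 267.7 rad/s
X_C = 1/(ωC) = 48.08 Ω
Z = 5.450 − j48.08 Ω
|Z| = √(5.450² + 48.08²) = 48.39 Ω

48.39 Ω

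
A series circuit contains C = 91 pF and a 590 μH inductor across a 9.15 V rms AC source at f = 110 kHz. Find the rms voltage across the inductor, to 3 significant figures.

ω = 2πf = 691200 rad/s
X_L = ωL = 408 Ω
X_C = 1/(ωC) = 15900 Ω
Net reactance X = X_L − X_C = -15500 Ω
Z = − j15500 Ω
|Z| = √(0² + 15500²) = 15500 Ω
I = V/|Z| = 591 μA
V_L = I·|Z_L| = 0.000591 × 408 = 0.241 V

0.241 V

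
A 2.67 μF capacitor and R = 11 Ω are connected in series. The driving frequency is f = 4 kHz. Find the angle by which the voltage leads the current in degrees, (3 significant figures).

ω = 2πf = 25130 rad/s
X_C = 1/(ωC) = 14.9 Ω
Z = 11.0 − j14.9 Ω
|Z| = √(11.0² + 14.9²) = 18.5 Ω
∠Z = arctan(-14.9/11.0) = -53.6°

-53.6°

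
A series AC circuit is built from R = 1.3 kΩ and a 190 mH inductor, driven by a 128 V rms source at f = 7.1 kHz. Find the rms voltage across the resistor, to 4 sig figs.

19.40 V

ω = 2πf = 44610 rad/s
X_L = ωL = 8476 Ω
Z = 1300 + j8476 Ω
|Z| = √(1300² + 8476²) = 8575 Ω
I = V/|Z| = 14.93 mA
V_R = I·|Z_R| = 0.01493 × 1300 = 19.40 V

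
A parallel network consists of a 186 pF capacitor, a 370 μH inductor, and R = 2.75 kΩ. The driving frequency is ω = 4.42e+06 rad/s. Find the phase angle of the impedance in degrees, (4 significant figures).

X_L = ωL = 1635 Ω
X_C = 1/(ωC) = 1216 Ω
Parallel: admittances add. Y = 1/R + 1/(jωL) + jωC
Y = (0.0003636 + j0.0002106) S
|Y| = 0.0004202 S → |Z| = 1/|Y| = 2380 Ω, ∠Z = −∠Y = -30.08°

-30.08°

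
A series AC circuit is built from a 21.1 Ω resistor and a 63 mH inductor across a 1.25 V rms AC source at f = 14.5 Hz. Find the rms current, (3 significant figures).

57.2 mA

ω = 2πf = 91.11 rad/s
X_L = ωL = 5.74 Ω
Z = 21.1 + j5.74 Ω
|Z| = √(21.1² + 5.74²) = 21.9 Ω
I = V/|Z| = 1.25/21.9 = 57.2 mA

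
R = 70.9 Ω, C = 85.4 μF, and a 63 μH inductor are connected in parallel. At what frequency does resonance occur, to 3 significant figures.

ω₀ = 1/√(LC) = 1/√(6.3e-05 × 8.54e-05) = 13630 rad/s
f₀ = ω₀/(2π) = 2.17 kHz

2.17 kHz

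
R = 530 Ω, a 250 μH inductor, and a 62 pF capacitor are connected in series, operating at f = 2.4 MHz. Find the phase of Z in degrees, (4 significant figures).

78.90°

ω = 2πf = 1.508e+07 rad/s
X_L = ωL = 3770 Ω
X_C = 1/(ωC) = 1070 Ω
Net reactance X = X_L − X_C = 2700 Ω
Z = 530.0 + j2700 Ω
|Z| = √(530.0² + 2700²) = 2752 Ω
∠Z = arctan(2700/530.0) = 78.90°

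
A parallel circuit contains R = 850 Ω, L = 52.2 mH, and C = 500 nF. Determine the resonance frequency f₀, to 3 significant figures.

985 Hz

ω₀ = 1/√(LC) = 1/√(0.0522 × 5e-07) = 6190 rad/s
f₀ = ω₀/(2π) = 985 Hz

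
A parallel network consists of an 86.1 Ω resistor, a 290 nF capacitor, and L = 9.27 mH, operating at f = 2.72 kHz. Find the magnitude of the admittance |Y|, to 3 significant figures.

ω = 2πf = 17090 rad/s
X_L = ωL = 158 Ω
X_C = 1/(ωC) = 202 Ω
Parallel: admittances add. Y = 1/R + 1/(jωL) + jωC
Y = (0.0116 − j0.00136) S
|Y| = 0.0117 S → |Z| = 1/|Y| = 85.5 Ω, ∠Z = −∠Y = 6.66°

11.7 mS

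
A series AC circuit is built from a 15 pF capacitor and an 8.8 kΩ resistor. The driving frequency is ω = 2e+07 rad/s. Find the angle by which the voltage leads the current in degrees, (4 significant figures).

X_C = 1/(ωC) = 3333 Ω
Z = 8800 − j3333 Ω
|Z| = √(8800² + 3333²) = 9410 Ω
∠Z = arctan(-3333/8800) = -20.75°

-20.75°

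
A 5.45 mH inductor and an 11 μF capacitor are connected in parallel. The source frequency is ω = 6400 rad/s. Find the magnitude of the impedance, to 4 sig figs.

23.96 Ω

X_L = ωL = 34.88 Ω
X_C = 1/(ωC) = 14.20 Ω
Parallel: admittances add. Y = 1/(jωL) + jωC
Y = (0 + j0.04173) S
|Y| = 0.04173 S → |Z| = 1/|Y| = 23.96 Ω, ∠Z = −∠Y = -90.00°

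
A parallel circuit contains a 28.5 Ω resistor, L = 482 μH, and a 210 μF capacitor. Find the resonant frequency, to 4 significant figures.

ω₀ = 1/√(LC) = 1/√(0.000482 × 0.00021) = 3143 rad/s
f₀ = ω₀/(2π) = 500.2 Hz

500.2 Hz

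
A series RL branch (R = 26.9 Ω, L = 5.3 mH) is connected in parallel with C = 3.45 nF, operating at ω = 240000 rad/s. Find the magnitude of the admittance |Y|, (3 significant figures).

45.3 μS

X_L = ωL = 1270 Ω
X_C = 1/(ωC) = 1210 Ω
Branch 1 (R+jX_L): Z₁ = 26.9 + j1270 Ω, |Z₁| = 1270 Ω
Branch 2 (−jX_C): Z₂ = −j1210 Ω
Parallel: Z = Z₁Z₂/(Z₁+Z₂), |Z| = 22100 Ω, ∠Z = -68.5°
|Y| = 1/|Z| = 45.3 μS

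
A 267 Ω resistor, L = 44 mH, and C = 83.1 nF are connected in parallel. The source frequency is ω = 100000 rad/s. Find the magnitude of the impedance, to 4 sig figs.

112.3 Ω

X_L = ωL = 4400 Ω
X_C = 1/(ωC) = 120.3 Ω
Parallel: admittances add. Y = 1/R + 1/(jωL) + jωC
Y = (0.003745 + j0.008083) S
|Y| = 0.008908 S → |Z| = 1/|Y| = 112.3 Ω, ∠Z = −∠Y = -65.14°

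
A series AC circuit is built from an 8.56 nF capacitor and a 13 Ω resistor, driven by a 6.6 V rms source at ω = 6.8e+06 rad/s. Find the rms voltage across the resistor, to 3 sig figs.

3.98 V

X_C = 1/(ωC) = 17.2 Ω
Z = 13.0 − j17.2 Ω
|Z| = √(13.0² + 17.2²) = 21.5 Ω
I = V/|Z| = 306 mA
V_R = I·|Z_R| = 0.306 × 13.0 = 3.98 V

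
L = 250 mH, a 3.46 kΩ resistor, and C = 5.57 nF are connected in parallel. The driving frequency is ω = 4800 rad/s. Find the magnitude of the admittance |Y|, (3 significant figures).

857 μS

X_L = ωL = 1200 Ω
X_C = 1/(ωC) = 37400 Ω
Parallel: admittances add. Y = 1/R + 1/(jωL) + jωC
Y = (0.000289 − j0.000807) S
|Y| = 0.000857 S → |Z| = 1/|Y| = 1170 Ω, ∠Z = −∠Y = 70.3°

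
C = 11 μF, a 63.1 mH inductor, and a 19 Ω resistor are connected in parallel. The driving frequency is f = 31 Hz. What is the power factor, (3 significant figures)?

0.553

ω = 2πf = 194.8 rad/s
X_L = ωL = 12.3 Ω
X_C = 1/(ωC) = 467 Ω
Parallel: admittances add. Y = 1/R + 1/(jωL) + jωC
Y = (0.0526 − j0.0792) S
|Y| = 0.0951 S → |Z| = 1/|Y| = 10.5 Ω, ∠Z = −∠Y = 56.4°
cos φ = cos(56.4°) = 0.553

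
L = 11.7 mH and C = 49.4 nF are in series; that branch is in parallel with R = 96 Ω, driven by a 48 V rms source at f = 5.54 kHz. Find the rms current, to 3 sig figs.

ω = 2πf = 34810 rad/s
X_L = ωL = 407 Ω
X_C = 1/(ωC) = 582 Ω
Branch 1: Z₁ = R = 96.0 Ω
Branch 2 (series LC): Z₂ = j(X_L − X_C) = −j174 Ω
Parallel: Z = Z₁Z₂/(Z₁+Z₂), |Z| = 84.1 Ω, ∠Z = -28.8°
I = V/|Z| = 48/84.1 = 571 mA

571 mA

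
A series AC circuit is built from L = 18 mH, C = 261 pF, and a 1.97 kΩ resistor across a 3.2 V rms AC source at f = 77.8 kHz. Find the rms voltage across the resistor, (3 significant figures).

ω = 2πf = 488800 rad/s
X_L = ωL = 8800 Ω
X_C = 1/(ωC) = 7840 Ω
Net reactance X = X_L − X_C = 961 Ω
Z = 1970 + j961 Ω
|Z| = √(1970² + 961²) = 2190 Ω
I = V/|Z| = 1.46 mA
V_R = I·|Z_R| = 0.00146 × 1970 = 2.88 V

2.88 V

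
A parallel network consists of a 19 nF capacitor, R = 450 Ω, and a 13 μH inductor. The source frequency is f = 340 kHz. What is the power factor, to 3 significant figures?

ω = 2πf = 2.136e+06 rad/s
X_L = ωL = 27.8 Ω
X_C = 1/(ωC) = 24.6 Ω
Parallel: admittances add. Y = 1/R + 1/(jωL) + jωC
Y = (0.00222 + j0.00458) S
|Y| = 0.00509 S → |Z| = 1/|Y| = 196 Ω, ∠Z = −∠Y = -64.1°
cos φ = cos(-64.1°) = 0.436

0.436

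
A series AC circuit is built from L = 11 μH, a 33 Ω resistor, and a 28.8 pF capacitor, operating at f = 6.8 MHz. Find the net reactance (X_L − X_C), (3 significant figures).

ω = 2πf = 4.273e+07 rad/s
X_L = ωL = 470 Ω
X_C = 1/(ωC) = 813 Ω
X = 470 − 813 = -343 Ω

-343 Ω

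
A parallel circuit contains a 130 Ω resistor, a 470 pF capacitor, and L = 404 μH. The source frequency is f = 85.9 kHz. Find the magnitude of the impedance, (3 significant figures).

ω = 2πf = 539700 rad/s
X_L = ωL = 218 Ω
X_C = 1/(ωC) = 3940 Ω
Parallel: admittances add. Y = 1/R + 1/(jωL) + jωC
Y = (0.00769 − j0.00433) S
|Y| = 0.00883 S → |Z| = 1/|Y| = 113 Ω, ∠Z = −∠Y = 29.4°

113 Ω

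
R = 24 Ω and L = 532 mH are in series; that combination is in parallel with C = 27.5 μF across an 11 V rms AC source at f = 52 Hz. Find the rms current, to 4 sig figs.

ω = 2πf = 326.7 rad/s
X_L = ωL = 173.8 Ω
X_C = 1/(ωC) = 111.3 Ω
Branch 1 (R+jX_L): Z₁ = 24.00 + j173.8 Ω, |Z₁| = 175.5 Ω
Branch 2 (−jX_C): Z₂ = −j111.3 Ω
Parallel: Z = Z₁Z₂/(Z₁+Z₂), |Z| = 291.6 Ω, ∠Z = -76.86°
I = V/|Z| = 11/291.6 = 37.72 mA

37.72 mA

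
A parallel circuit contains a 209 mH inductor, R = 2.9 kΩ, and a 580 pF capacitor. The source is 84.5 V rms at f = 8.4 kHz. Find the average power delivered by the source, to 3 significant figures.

2.46 W

ω = 2πf = 52780 rad/s
X_L = ωL = 11000 Ω
X_C = 1/(ωC) = 32700 Ω
Parallel: admittances add. Y = 1/R + 1/(jωL) + jωC
Y = (0.000345 − j6e-05) S
|Y| = 0.000350 S → |Z| = 1/|Y| = 2860 Ω, ∠Z = −∠Y = 9.88°
I = V/|Z| = 29.6 mA
P = VI cos φ = 84.5 × 0.0296 × cos(9.88°) = 2.46 W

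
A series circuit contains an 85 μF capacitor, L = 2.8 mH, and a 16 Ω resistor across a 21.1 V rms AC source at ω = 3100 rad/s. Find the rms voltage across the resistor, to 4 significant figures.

X_L = ωL = 8.680 Ω
X_C = 1/(ωC) = 3.795 Ω
Net reactance X = X_L − X_C = 4.885 Ω
Z = 16.00 + j4.885 Ω
|Z| = √(16.00² + 4.885²) = 16.73 Ω
I = V/|Z| = 1.261 A
V_R = I·|Z_R| = 1.261 × 16.00 = 20.18 V

20.18 V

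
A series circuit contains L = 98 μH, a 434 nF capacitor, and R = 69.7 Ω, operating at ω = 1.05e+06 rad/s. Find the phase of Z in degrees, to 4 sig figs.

X_L = ωL = 102.9 Ω
X_C = 1/(ωC) = 2.194 Ω
Net reactance X = X_L − X_C = 100.7 Ω
Z = 69.70 + j100.7 Ω
|Z| = √(69.70² + 100.7²) = 122.5 Ω
∠Z = arctan(100.7/69.70) = 55.31°

55.31°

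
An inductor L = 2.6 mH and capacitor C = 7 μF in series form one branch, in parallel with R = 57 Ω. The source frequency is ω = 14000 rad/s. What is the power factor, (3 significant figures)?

X_L = ωL = 36.4 Ω
X_C = 1/(ωC) = 10.2 Ω
Branch 1: Z₁ = R = 57.0 Ω
Branch 2 (series LC): Z₂ = j(X_L − X_C) = j26.2 Ω
Parallel: Z = Z₁Z₂/(Z₁+Z₂), |Z| = 23.8 Ω, ∠Z = 65.3°
cos φ = cos(65.3°) = 0.418

0.418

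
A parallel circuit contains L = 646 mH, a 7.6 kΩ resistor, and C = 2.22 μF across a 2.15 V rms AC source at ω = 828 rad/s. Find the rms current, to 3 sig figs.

291 μA

X_L = ωL = 535 Ω
X_C = 1/(ωC) = 544 Ω
Parallel: admittances add. Y = 1/R + 1/(jωL) + jωC
Y = (0.000132 − j3.14e-05) S
|Y| = 0.000135 S → |Z| = 1/|Y| = 7390 Ω, ∠Z = −∠Y = 13.4°
I = V/|Z| = 2.15/7390 = 291 μA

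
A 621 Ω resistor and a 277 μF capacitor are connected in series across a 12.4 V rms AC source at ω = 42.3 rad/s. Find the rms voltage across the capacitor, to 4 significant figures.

X_C = 1/(ωC) = 85.35 Ω
Z = 621.0 − j85.35 Ω
|Z| = √(621.0² + 85.35²) = 626.8 Ω
I = V/|Z| = 19.78 mA
V_C = I·|Z_C| = 0.01978 × 85.35 = 1.688 V

1.688 V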